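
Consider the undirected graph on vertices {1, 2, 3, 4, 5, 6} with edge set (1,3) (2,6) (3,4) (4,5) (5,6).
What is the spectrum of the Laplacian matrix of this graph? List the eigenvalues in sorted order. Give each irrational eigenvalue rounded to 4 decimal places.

Reading degrees in the order [1, 2, 3, 4, 5, 6] gives [1, 1, 2, 2, 2, 2]; set D = diag(1, 1, 2, 2, 2, 2) and form L = D - A. L is symmetric positive semidefinite, so every eigenvalue is real and nonnegative. There is one zero in the spectrum, matching the 1 component. By the matrix-tree theorem the graph has (1/6) * product of the nonzero eigenvalues = 1 spanning tree.

[0, 0.2679, 1, 2, 3, 3.7321]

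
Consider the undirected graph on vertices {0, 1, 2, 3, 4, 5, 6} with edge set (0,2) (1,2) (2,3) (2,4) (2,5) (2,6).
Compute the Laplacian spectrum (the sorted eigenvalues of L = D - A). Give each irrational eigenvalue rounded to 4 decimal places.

[0, 1, 1, 1, 1, 1, 7]

Reading degrees in the order [0, 1, 2, 3, 4, 5, 6] gives [1, 1, 6, 1, 1, 1, 1]; set D = diag(1, 1, 6, 1, 1, 1, 1) and form L = D - A. The multiplicity of 0 as a Laplacian eigenvalue equals the number of connected components. The single zero eigenvalue shows the graph is connected. The eigenvalues sum to 12, which equals trace(L) = 2|E|.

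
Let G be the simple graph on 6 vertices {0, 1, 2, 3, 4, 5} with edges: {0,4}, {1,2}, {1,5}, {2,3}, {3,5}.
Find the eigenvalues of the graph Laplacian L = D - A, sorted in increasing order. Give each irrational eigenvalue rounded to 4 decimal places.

Reading degrees in the order [0, 1, 2, 3, 4, 5] gives [1, 2, 2, 2, 1, 2]; set D = diag(1, 2, 2, 2, 1, 2) and form L = D - A. Diagonalising L (or applying a numerical eigensolver to the 6x6 matrix) gives the spectrum above. The 2 zero eigenvalues correspond to the 2 connected components. The largest eigenvalue, 4, is at most the vertex count 6. The eigenvalues sum to 10, which equals trace(L) = 2|E|.

[0, 0, 2, 2, 2, 4]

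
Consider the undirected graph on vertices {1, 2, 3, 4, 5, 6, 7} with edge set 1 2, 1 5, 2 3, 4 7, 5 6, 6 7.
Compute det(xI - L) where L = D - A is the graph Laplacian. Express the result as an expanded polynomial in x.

Reading degrees in the order [1, 2, 3, 4, 5, 6, 7] gives [2, 2, 1, 1, 2, 2, 2]; set D = diag(2, 2, 1, 1, 2, 2, 2) and form L = D - A. L has integer entries, so p(x) = det(xI - L) has integer coefficients. Expanding the determinant yields x^7 - 12x^6 + 55x^5 - 120x^4 + 126x^3 - 56x^2 + 7x. The constant term is 0 because L is singular (the all-ones vector lies in its kernel). The eigenvalues sum to 12, which equals trace(L) = 2|E|.

x^7 - 12x^6 + 55x^5 - 120x^4 + 126x^3 - 56x^2 + 7x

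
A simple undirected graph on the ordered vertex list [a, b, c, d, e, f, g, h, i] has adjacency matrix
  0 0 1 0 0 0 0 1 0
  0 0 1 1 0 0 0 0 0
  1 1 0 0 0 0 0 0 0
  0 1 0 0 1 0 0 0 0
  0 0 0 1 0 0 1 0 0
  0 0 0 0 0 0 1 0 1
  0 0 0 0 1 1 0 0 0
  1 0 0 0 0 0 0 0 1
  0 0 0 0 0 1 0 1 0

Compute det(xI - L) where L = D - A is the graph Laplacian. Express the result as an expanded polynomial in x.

Reading degrees in the order [a, b, c, d, e, f, g, h, i] gives [2, 2, 2, 2, 2, 2, 2, 2, 2]; set D = diag(2, 2, 2, 2, 2, 2, 2, 2, 2) and form L = D - A. Computing det(xI - L) by cofactor expansion (or equivalently via sum-over-permutations) gives x^9 - 18x^8 + 135x^7 - 546x^6 + 1287x^5 - 1782x^4 + 1386x^3 - 540x^2 + 81x. The constant term is 0 because L is singular (the all-ones vector lies in its kernel). There is one zero in the spectrum, matching the 1 component.

x^9 - 18x^8 + 135x^7 - 546x^6 + 1287x^5 - 1782x^4 + 1386x^3 - 540x^2 + 81x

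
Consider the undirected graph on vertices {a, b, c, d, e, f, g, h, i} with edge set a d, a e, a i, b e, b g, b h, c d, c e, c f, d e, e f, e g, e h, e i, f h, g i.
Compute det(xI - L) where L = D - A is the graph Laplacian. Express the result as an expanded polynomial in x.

Each diagonal entry of L is the vertex degree and each off-diagonal entry is -1 where an edge is present, 0 otherwise; in the order [a, b, c, d, e, f, g, h, i] the diagonal is [3, 3, 3, 3, 8, 3, 3, 3, 3]. L has integer entries, so p(x) = det(xI - L) has integer coefficients. Expanding the determinant yields x^9 - 32x^8 + 428x^7 - 3136x^6 + 13786x^5 - 37232x^4 + 60276x^3 - 53424x^2 + 19845x. Since p(0) = det(-L) = 0, x divides p(x). The eigenvalues sum to 32, which equals trace(L) = 2|E|.

x^9 - 32x^8 + 428x^7 - 3136x^6 + 13786x^5 - 37232x^4 + 60276x^3 - 53424x^2 + 19845x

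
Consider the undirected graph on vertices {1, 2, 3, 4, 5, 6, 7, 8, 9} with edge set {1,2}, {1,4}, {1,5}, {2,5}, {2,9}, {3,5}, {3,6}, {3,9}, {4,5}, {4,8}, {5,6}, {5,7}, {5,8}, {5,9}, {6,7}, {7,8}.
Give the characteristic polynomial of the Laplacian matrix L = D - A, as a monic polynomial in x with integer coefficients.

Reading degrees in the order [1, 2, 3, 4, 5, 6, 7, 8, 9] gives [3, 3, 3, 3, 8, 3, 3, 3, 3]; set D = diag(3, 3, 3, 3, 8, 3, 3, 3, 3) and form L = D - A. Computing det(xI - L) by cofactor expansion (or equivalently via sum-over-permutations) gives x^9 - 32x^8 + 428x^7 - 3136x^6 + 13786x^5 - 37232x^4 + 60276x^3 - 53424x^2 + 19845x. The constant term is 0 because L is singular (the all-ones vector lies in its kernel). By the matrix-tree theorem the graph has (1/9) * product of the nonzero eigenvalues = 2205 spanning trees. The largest eigenvalue, 9, is at most the vertex count 9.

x^9 - 32x^8 + 428x^7 - 3136x^6 + 13786x^5 - 37232x^4 + 60276x^3 - 53424x^2 + 19845x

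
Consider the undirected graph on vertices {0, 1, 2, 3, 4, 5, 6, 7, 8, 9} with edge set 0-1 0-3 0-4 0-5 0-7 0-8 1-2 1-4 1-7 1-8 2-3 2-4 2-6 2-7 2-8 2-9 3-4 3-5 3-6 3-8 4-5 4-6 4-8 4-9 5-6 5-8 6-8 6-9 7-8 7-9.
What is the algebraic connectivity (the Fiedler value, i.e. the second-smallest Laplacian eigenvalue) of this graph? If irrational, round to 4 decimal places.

Reading degrees in the order [0, 1, 2, 3, 4, 5, 6, 7, 8, 9] gives [6, 5, 7, 6, 8, 5, 6, 5, 8, 4]; set D = diag(6, 5, 7, 6, 8, 5, 6, 5, 8, 4) and form L = D - A. The smallest Laplacian eigenvalue is always 0. The next one, lambda_2 = 3.4257, measures how hard the graph is to disconnect: larger values mean better connectivity.

3.4257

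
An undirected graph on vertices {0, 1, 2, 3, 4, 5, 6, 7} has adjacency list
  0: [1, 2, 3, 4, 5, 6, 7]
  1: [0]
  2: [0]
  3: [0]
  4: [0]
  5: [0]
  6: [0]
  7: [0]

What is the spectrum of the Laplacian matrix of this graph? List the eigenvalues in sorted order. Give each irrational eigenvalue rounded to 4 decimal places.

Reading degrees in the order [0, 1, 2, 3, 4, 5, 6, 7] gives [7, 1, 1, 1, 1, 1, 1, 1]; set D = diag(7, 1, 1, 1, 1, 1, 1, 1) and form L = D - A. The multiplicity of 0 as a Laplacian eigenvalue equals the number of connected components. The single zero eigenvalue shows the graph is connected. The largest eigenvalue, 8, is at most the vertex count 8. There is one zero in the spectrum, matching the 1 component.

[0, 1, 1, 1, 1, 1, 1, 8]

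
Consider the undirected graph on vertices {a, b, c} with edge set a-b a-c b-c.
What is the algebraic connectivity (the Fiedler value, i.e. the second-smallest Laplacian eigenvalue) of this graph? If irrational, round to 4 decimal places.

Reading degrees in the order [a, b, c] gives [2, 2, 2]; set D = diag(2, 2, 2) and form L = D - A. Computing the eigenvalues of L and sorting gives [0, 3, 3]. The Fiedler value lambda_2 = 3 is strictly positive, so the graph is connected. By the matrix-tree theorem the graph has (1/3) * product of the nonzero eigenvalues = 3 spanning trees.

3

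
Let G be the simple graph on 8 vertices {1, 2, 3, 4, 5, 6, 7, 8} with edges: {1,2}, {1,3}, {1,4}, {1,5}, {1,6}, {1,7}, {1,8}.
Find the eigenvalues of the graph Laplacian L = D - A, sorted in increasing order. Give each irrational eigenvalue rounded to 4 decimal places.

[0, 1, 1, 1, 1, 1, 1, 8]

With the vertex order [1, 2, 3, 4, 5, 6, 7, 8], the degrees are [7, 1, 1, 1, 1, 1, 1, 1], giving D = diag(7, 1, 1, 1, 1, 1, 1, 1) and L = D - A. Since every row of L sums to 0, the all-ones vector is in the kernel and 0 is an eigenvalue. By the matrix-tree theorem the graph has (1/8) * product of the nonzero eigenvalues = 1 spanning tree. There is one zero in the spectrum, matching the 1 component.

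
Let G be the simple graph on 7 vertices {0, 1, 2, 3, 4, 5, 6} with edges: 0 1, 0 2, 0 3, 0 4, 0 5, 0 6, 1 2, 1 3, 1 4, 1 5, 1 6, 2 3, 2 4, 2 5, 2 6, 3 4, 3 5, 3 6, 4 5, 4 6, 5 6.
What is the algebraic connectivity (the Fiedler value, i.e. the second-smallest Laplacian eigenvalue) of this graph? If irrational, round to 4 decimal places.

7

Each diagonal entry of L is the vertex degree and each off-diagonal entry is -1 where an edge is present, 0 otherwise; in the order [0, 1, 2, 3, 4, 5, 6] the diagonal is [6, 6, 6, 6, 6, 6, 6]. The sorted Laplacian eigenvalues are [0, 7, 7, 7, 7, 7, 7]; the algebraic connectivity is the second entry, 7. By the matrix-tree theorem the graph has (1/7) * product of the nonzero eigenvalues = 16807 spanning trees.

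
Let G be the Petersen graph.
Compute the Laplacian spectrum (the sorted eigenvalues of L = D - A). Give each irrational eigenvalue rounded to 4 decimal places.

[0, 2, 2, 2, 2, 2, 5, 5, 5, 5]

The graph has 10 vertices and degree multiset [3, 3, 3, 3, 3, 3, 3, 3, 3, 3]; D is the diagonal matrix of degrees and L = D - A. The multiplicity of 0 as a Laplacian eigenvalue equals the number of connected components. The largest eigenvalue, 5, is at most the vertex count 10. The eigenvalues sum to 30, which equals trace(L) = 2|E|.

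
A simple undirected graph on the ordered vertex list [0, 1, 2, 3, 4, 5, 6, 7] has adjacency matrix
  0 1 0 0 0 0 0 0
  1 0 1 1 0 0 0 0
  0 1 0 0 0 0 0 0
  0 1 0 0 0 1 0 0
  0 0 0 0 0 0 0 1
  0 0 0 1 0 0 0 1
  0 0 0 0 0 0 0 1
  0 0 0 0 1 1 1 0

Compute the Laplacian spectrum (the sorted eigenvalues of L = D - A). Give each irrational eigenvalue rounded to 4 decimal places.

[0, 0.1864, 1, 1, 1, 2.4707, 4, 4.3429]

With the vertex order [0, 1, 2, 3, 4, 5, 6, 7], the degrees are [1, 3, 1, 2, 1, 2, 1, 3], giving D = diag(1, 3, 1, 2, 1, 2, 1, 3) and L = D - A. The multiplicity of 0 as a Laplacian eigenvalue equals the number of connected components. The largest eigenvalue, 4.3429, is at most the vertex count 8.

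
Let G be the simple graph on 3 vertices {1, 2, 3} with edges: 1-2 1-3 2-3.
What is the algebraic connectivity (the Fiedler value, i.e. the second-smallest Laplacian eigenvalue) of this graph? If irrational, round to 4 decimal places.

With the vertex order [1, 2, 3], the degrees are [2, 2, 2], giving D = diag(2, 2, 2) and L = D - A. Computing the eigenvalues of L and sorting gives [0, 3, 3]. The Fiedler value lambda_2 = 3 is strictly positive, so the graph is connected.

3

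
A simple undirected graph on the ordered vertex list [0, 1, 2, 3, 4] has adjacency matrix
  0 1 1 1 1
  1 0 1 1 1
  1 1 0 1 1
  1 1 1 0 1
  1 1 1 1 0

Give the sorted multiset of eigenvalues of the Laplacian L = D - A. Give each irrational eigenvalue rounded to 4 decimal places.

Each diagonal entry of L is the vertex degree and each off-diagonal entry is -1 where an edge is present, 0 otherwise; in the order [0, 1, 2, 3, 4] the diagonal is [4, 4, 4, 4, 4]. Diagonalising L (or applying a numerical eigensolver to the 5x5 matrix) gives the spectrum above. The single zero eigenvalue shows the graph is connected.

[0, 5, 5, 5, 5]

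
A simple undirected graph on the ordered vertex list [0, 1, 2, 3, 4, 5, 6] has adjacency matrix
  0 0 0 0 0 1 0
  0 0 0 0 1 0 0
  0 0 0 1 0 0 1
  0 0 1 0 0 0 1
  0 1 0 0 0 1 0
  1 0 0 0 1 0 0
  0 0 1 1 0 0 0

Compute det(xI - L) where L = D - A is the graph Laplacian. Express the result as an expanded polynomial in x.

x^7 - 12x^6 + 55x^5 - 118x^4 + 114x^3 - 36x^2

With the vertex order [0, 1, 2, 3, 4, 5, 6], the degrees are [1, 1, 2, 2, 2, 2, 2], giving D = diag(1, 1, 2, 2, 2, 2, 2) and L = D - A. L has integer entries, so p(x) = det(xI - L) has integer coefficients. Expanding the determinant yields x^7 - 12x^6 + 55x^5 - 118x^4 + 114x^3 - 36x^2. The constant term is 0 because L is singular (the all-ones vector lies in its kernel). The largest eigenvalue, 3.4142, is at most the vertex count 7. The eigenvalues sum to 12, which equals trace(L) = 2|E|.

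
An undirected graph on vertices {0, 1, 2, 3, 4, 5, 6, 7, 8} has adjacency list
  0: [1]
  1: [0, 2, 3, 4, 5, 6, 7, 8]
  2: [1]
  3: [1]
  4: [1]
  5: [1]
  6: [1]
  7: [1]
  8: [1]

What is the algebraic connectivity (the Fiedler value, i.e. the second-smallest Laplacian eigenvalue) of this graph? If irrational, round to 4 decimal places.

Reading degrees in the order [0, 1, 2, 3, 4, 5, 6, 7, 8] gives [1, 8, 1, 1, 1, 1, 1, 1, 1]; set D = diag(1, 8, 1, 1, 1, 1, 1, 1, 1) and form L = D - A. Computing the eigenvalues of L and sorting gives [0, 1, 1, 1, 1, 1, 1, 1, 9]. The Fiedler value lambda_2 = 1 is strictly positive, so the graph is connected.

1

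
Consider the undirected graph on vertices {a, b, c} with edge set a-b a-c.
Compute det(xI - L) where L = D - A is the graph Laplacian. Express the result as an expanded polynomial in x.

Reading degrees in the order [a, b, c] gives [2, 1, 1]; set D = diag(2, 1, 1) and form L = D - A. The eigenvalues of L are [0, 1, 3]; the characteristic polynomial is the product of (x - lambda_i), which multiplies out to x^3 - 4x^2 + 3x. The coefficient of x^2 equals -trace(L) = -4, matching the sum of degrees. The largest eigenvalue, 3, is at most the vertex count 3.

x^3 - 4x^2 + 3x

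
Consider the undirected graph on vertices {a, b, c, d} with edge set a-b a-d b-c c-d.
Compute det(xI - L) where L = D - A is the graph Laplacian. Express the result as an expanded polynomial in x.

x^4 - 8x^3 + 20x^2 - 16x

With the vertex order [a, b, c, d], the degrees are [2, 2, 2, 2], giving D = diag(2, 2, 2, 2) and L = D - A. L has integer entries, so p(x) = det(xI - L) has integer coefficients. Expanding the determinant yields x^4 - 8x^3 + 20x^2 - 16x. The coefficient of x^3 equals -trace(L) = -8, matching the sum of degrees.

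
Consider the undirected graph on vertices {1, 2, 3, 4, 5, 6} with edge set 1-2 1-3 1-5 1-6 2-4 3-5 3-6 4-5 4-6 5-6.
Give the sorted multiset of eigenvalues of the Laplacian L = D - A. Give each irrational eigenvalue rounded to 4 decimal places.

Each diagonal entry of L is the vertex degree and each off-diagonal entry is -1 where an edge is present, 0 otherwise; in the order [1, 2, 3, 4, 5, 6] the diagonal is [4, 2, 3, 3, 4, 4]. The multiplicity of 0 as a Laplacian eigenvalue equals the number of connected components. The largest eigenvalue, 5.6751, is at most the vertex count 6. There is one zero in the spectrum, matching the 1 component.

[0, 1.7857, 3, 4.5392, 5, 5.6751]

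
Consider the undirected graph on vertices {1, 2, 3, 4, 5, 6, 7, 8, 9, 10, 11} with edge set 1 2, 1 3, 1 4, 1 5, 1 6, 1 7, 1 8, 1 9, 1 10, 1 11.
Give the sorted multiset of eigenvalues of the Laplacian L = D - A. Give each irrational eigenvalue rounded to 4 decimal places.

[0, 1, 1, 1, 1, 1, 1, 1, 1, 1, 11]

Each diagonal entry of L is the vertex degree and each off-diagonal entry is -1 where an edge is present, 0 otherwise; in the order [1, 2, 3, 4, 5, 6, 7, 8, 9, 10, 11] the diagonal is [10, 1, 1, 1, 1, 1, 1, 1, 1, 1, 1]. The multiplicity of 0 as a Laplacian eigenvalue equals the number of connected components. By the matrix-tree theorem the graph has (1/11) * product of the nonzero eigenvalues = 1 spanning tree.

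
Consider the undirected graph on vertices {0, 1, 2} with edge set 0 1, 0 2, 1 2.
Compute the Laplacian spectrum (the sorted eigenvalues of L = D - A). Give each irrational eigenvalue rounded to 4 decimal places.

Each diagonal entry of L is the vertex degree and each off-diagonal entry is -1 where an edge is present, 0 otherwise; in the order [0, 1, 2] the diagonal is [2, 2, 2]. Since every row of L sums to 0, the all-ones vector is in the kernel and 0 is an eigenvalue. The single zero eigenvalue shows the graph is connected. The eigenvalues sum to 6, which equals trace(L) = 2|E|. The largest eigenvalue, 3, is at most the vertex count 3.

[0, 3, 3]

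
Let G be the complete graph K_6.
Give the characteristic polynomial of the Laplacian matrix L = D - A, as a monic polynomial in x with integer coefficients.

x^6 - 30x^5 + 360x^4 - 2160x^3 + 6480x^2 - 7776x

The graph has 6 vertices and degree multiset [5, 5, 5, 5, 5, 5]; D is the diagonal matrix of degrees and L = D - A. Computing det(xI - L) by cofactor expansion (or equivalently via sum-over-permutations) gives x^6 - 30x^5 + 360x^4 - 2160x^3 + 6480x^2 - 7776x. Since p(0) = det(-L) = 0, x divides p(x).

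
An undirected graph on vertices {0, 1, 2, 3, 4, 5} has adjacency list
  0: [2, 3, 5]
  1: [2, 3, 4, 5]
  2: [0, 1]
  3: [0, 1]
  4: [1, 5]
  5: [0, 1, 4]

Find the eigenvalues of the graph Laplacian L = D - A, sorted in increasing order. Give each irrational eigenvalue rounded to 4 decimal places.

[0, 1.4384, 2, 3, 4, 5.5616]

With the vertex order [0, 1, 2, 3, 4, 5], the degrees are [3, 4, 2, 2, 2, 3], giving D = diag(3, 4, 2, 2, 2, 3) and L = D - A. The multiplicity of 0 as a Laplacian eigenvalue equals the number of connected components. The eigenvalues sum to 16, which equals trace(L) = 2|E|.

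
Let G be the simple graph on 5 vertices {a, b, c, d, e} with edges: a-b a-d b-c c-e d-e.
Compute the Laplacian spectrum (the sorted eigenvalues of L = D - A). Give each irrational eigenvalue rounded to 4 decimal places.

[0, 1.3820, 1.3820, 3.6180, 3.6180]

Reading degrees in the order [a, b, c, d, e] gives [2, 2, 2, 2, 2]; set D = diag(2, 2, 2, 2, 2) and form L = D - A. Diagonalising L (or applying a numerical eigensolver to the 5x5 matrix) gives the spectrum above.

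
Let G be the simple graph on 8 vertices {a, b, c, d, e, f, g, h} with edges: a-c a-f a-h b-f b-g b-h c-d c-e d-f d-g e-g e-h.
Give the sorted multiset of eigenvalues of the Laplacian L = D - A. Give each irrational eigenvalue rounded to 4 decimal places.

With the vertex order [a, b, c, d, e, f, g, h], the degrees are [3, 3, 3, 3, 3, 3, 3, 3], giving D = diag(3, 3, 3, 3, 3, 3, 3, 3) and L = D - A. Diagonalising L (or applying a numerical eigensolver to the 8x8 matrix) gives the spectrum above. The single zero eigenvalue shows the graph is connected. There is one zero in the spectrum, matching the 1 component.

[0, 2, 2, 2, 4, 4, 4, 6]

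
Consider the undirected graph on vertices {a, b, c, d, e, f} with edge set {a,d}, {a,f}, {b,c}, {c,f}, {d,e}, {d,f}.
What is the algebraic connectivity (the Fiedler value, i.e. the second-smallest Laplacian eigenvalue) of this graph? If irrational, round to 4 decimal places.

Each diagonal entry of L is the vertex degree and each off-diagonal entry is -1 where an edge is present, 0 otherwise; in the order [a, b, c, d, e, f] the diagonal is [2, 1, 2, 3, 1, 3]. The smallest Laplacian eigenvalue is always 0. The next one, lambda_2 = 0.4131, measures how hard the graph is to disconnect: larger values mean better connectivity. By the matrix-tree theorem the graph has (1/6) * product of the nonzero eigenvalues = 3 spanning trees. The largest eigenvalue, 4.3928, is at most the vertex count 6.

0.4131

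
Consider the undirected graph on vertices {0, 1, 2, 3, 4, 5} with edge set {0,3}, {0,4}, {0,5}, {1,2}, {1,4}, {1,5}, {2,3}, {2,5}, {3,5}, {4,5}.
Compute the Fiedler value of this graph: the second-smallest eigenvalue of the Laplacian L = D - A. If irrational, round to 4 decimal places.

2.3820

With the vertex order [0, 1, 2, 3, 4, 5], the degrees are [3, 3, 3, 3, 3, 5], giving D = diag(3, 3, 3, 3, 3, 5) and L = D - A. Computing the eigenvalues of L and sorting gives [0, 2.3820, 2.3820, 4.6180, 4.6180, 6]. The Fiedler value lambda_2 = 2.3820 is strictly positive, so the graph is connected. The largest eigenvalue, 6, is at most the vertex count 6.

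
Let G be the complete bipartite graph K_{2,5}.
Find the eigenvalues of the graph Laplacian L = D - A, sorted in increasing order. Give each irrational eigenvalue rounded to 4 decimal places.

The graph has 7 vertices and degree multiset [5, 5, 2, 2, 2, 2, 2]; D is the diagonal matrix of degrees and L = D - A. L is symmetric positive semidefinite, so every eigenvalue is real and nonnegative.

[0, 2, 2, 2, 2, 5, 7]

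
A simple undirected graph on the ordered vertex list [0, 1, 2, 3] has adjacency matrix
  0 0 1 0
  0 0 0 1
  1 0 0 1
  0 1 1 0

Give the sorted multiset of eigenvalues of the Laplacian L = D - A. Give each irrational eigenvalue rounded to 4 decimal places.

[0, 0.5858, 2, 3.4142]

With the vertex order [0, 1, 2, 3], the degrees are [1, 1, 2, 2], giving D = diag(1, 1, 2, 2) and L = D - A. The multiplicity of 0 as a Laplacian eigenvalue equals the number of connected components. By the matrix-tree theorem the graph has (1/4) * product of the nonzero eigenvalues = 1 spanning tree. There is one zero in the spectrum, matching the 1 component.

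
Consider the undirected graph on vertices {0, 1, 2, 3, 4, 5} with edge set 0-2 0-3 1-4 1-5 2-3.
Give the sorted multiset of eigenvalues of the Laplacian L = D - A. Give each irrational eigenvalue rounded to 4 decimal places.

Reading degrees in the order [0, 1, 2, 3, 4, 5] gives [2, 2, 2, 2, 1, 1]; set D = diag(2, 2, 2, 2, 1, 1) and form L = D - A. Since every row of L sums to 0, the all-ones vector is in the kernel and 0 is an eigenvalue. The 2 zero eigenvalues correspond to the 2 connected components.

[0, 0, 1, 3, 3, 3]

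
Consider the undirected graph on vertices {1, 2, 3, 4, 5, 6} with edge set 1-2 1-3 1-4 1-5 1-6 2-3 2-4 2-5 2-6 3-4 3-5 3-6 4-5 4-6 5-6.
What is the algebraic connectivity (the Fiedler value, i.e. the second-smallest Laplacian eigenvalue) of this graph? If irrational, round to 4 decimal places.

6

Reading degrees in the order [1, 2, 3, 4, 5, 6] gives [5, 5, 5, 5, 5, 5]; set D = diag(5, 5, 5, 5, 5, 5) and form L = D - A. Computing the eigenvalues of L and sorting gives [0, 6, 6, 6, 6, 6]. The Fiedler value lambda_2 = 6 is strictly positive, so the graph is connected. The largest eigenvalue, 6, is at most the vertex count 6. By the matrix-tree theorem the graph has (1/6) * product of the nonzero eigenvalues = 1296 spanning trees.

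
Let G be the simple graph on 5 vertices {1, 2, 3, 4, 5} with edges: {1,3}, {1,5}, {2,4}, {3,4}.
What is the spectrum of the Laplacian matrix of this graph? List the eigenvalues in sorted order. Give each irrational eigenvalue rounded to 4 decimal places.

[0, 0.3820, 1.3820, 2.6180, 3.6180]

With the vertex order [1, 2, 3, 4, 5], the degrees are [2, 1, 2, 2, 1], giving D = diag(2, 1, 2, 2, 1) and L = D - A. The multiplicity of 0 as a Laplacian eigenvalue equals the number of connected components. The largest eigenvalue, 3.6180, is at most the vertex count 5. By the matrix-tree theorem the graph has (1/5) * product of the nonzero eigenvalues = 1 spanning tree.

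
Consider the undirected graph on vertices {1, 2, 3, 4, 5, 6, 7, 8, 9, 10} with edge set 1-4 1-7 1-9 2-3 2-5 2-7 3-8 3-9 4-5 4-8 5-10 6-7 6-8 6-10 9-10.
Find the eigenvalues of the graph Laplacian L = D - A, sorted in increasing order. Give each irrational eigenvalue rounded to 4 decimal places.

[0, 2, 2, 2, 2, 2, 5, 5, 5, 5]

Reading degrees in the order [1, 2, 3, 4, 5, 6, 7, 8, 9, 10] gives [3, 3, 3, 3, 3, 3, 3, 3, 3, 3]; set D = diag(3, 3, 3, 3, 3, 3, 3, 3, 3, 3) and form L = D - A. Since every row of L sums to 0, the all-ones vector is in the kernel and 0 is an eigenvalue.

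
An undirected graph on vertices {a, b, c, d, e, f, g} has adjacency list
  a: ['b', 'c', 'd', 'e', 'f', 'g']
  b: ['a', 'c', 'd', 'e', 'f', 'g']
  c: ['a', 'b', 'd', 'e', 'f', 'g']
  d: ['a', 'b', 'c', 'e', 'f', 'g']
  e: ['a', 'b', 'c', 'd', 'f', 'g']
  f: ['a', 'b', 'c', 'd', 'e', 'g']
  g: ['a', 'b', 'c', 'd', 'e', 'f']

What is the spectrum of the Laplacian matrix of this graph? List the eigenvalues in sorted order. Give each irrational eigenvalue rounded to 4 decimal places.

With the vertex order [a, b, c, d, e, f, g], the degrees are [6, 6, 6, 6, 6, 6, 6], giving D = diag(6, 6, 6, 6, 6, 6, 6) and L = D - A. The multiplicity of 0 as a Laplacian eigenvalue equals the number of connected components. The single zero eigenvalue shows the graph is connected. There is one zero in the spectrum, matching the 1 component.

[0, 7, 7, 7, 7, 7, 7]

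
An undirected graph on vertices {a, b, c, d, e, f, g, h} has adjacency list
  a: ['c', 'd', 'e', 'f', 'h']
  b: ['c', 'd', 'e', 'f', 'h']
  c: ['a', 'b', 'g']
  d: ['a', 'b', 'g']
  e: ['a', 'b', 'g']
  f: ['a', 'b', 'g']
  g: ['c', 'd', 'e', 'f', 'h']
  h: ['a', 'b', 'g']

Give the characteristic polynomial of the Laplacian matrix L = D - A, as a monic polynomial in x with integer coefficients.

Reading degrees in the order [a, b, c, d, e, f, g, h] gives [5, 5, 3, 3, 3, 3, 5, 3]; set D = diag(5, 5, 3, 3, 3, 3, 5, 3) and form L = D - A. Computing det(xI - L) by cofactor expansion (or equivalently via sum-over-permutations) gives x^8 - 30x^7 + 375x^6 - 2540x^5 + 10095x^4 - 23598x^3 + 30105x^2 - 16200x. Since p(0) = det(-L) = 0, x divides p(x).

x^8 - 30x^7 + 375x^6 - 2540x^5 + 10095x^4 - 23598x^3 + 30105x^2 - 16200x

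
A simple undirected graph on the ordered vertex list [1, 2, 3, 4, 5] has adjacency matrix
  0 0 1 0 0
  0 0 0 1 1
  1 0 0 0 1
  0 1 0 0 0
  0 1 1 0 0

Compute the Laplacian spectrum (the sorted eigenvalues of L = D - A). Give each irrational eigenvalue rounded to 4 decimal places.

Each diagonal entry of L is the vertex degree and each off-diagonal entry is -1 where an edge is present, 0 otherwise; in the order [1, 2, 3, 4, 5] the diagonal is [1, 2, 2, 1, 2]. L is symmetric positive semidefinite, so every eigenvalue is real and nonnegative. By the matrix-tree theorem the graph has (1/5) * product of the nonzero eigenvalues = 1 spanning tree. The eigenvalues sum to 8, which equals trace(L) = 2|E|.

[0, 0.3820, 1.3820, 2.6180, 3.6180]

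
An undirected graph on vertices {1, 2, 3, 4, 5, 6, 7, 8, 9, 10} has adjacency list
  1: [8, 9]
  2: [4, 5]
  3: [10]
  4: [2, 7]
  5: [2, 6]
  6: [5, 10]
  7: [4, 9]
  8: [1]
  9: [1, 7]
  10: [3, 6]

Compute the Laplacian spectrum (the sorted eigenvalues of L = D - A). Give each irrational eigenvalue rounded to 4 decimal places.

[0, 0.0979, 0.3820, 0.8244, 1.3820, 2, 2.6180, 3.1756, 3.6180, 3.9021]

Reading degrees in the order [1, 2, 3, 4, 5, 6, 7, 8, 9, 10] gives [2, 2, 1, 2, 2, 2, 2, 1, 2, 2]; set D = diag(2, 2, 1, 2, 2, 2, 2, 1, 2, 2) and form L = D - A. Since every row of L sums to 0, the all-ones vector is in the kernel and 0 is an eigenvalue. There is one zero in the spectrum, matching the 1 component.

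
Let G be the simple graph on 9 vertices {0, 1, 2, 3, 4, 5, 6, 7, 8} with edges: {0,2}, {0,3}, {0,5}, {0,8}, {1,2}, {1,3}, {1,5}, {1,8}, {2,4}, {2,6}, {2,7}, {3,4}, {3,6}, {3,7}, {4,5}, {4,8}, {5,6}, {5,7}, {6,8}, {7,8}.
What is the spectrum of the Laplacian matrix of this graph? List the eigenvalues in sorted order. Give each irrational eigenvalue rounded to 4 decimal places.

Reading degrees in the order [0, 1, 2, 3, 4, 5, 6, 7, 8] gives [4, 4, 5, 5, 4, 5, 4, 4, 5]; set D = diag(4, 4, 5, 5, 4, 5, 4, 4, 5) and form L = D - A. The multiplicity of 0 as a Laplacian eigenvalue equals the number of connected components. The single zero eigenvalue shows the graph is connected.

[0, 4, 4, 4, 4, 5, 5, 5, 9]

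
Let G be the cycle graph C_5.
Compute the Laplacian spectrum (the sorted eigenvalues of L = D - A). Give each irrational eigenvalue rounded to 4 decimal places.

[0, 1.3820, 1.3820, 3.6180, 3.6180]

The graph has 5 vertices and degree multiset [2, 2, 2, 2, 2]; D is the diagonal matrix of degrees and L = D - A. Since every row of L sums to 0, the all-ones vector is in the kernel and 0 is an eigenvalue. The single zero eigenvalue shows the graph is connected. The eigenvalues sum to 10, which equals trace(L) = 2|E|.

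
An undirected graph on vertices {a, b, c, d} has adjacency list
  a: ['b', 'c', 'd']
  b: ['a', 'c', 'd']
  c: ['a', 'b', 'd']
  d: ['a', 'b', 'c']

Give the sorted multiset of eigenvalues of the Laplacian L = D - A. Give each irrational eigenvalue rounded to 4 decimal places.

With the vertex order [a, b, c, d], the degrees are [3, 3, 3, 3], giving D = diag(3, 3, 3, 3) and L = D - A. Since every row of L sums to 0, the all-ones vector is in the kernel and 0 is an eigenvalue. By the matrix-tree theorem the graph has (1/4) * product of the nonzero eigenvalues = 16 spanning trees. The eigenvalues sum to 12, which equals trace(L) = 2|E|.

[0, 4, 4, 4]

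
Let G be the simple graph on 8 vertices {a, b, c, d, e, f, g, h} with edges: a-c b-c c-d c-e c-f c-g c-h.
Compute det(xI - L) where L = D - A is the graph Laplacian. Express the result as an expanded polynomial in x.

With the vertex order [a, b, c, d, e, f, g, h], the degrees are [1, 1, 7, 1, 1, 1, 1, 1], giving D = diag(1, 1, 7, 1, 1, 1, 1, 1) and L = D - A. L has integer entries, so p(x) = det(xI - L) has integer coefficients. Expanding the determinant yields x^8 - 14x^7 + 63x^6 - 140x^5 + 175x^4 - 126x^3 + 49x^2 - 8x. Since p(0) = det(-L) = 0, x divides p(x). By the matrix-tree theorem the graph has (1/8) * product of the nonzero eigenvalues = 1 spanning tree.

x^8 - 14x^7 + 63x^6 - 140x^5 + 175x^4 - 126x^3 + 49x^2 - 8x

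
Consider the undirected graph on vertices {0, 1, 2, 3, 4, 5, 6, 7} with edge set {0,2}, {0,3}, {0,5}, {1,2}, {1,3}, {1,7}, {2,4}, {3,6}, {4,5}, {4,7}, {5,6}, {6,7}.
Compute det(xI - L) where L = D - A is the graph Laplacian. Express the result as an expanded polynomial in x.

x^8 - 24x^7 + 240x^6 - 1296x^5 + 4080x^4 - 7488x^3 + 7424x^2 - 3072x

With the vertex order [0, 1, 2, 3, 4, 5, 6, 7], the degrees are [3, 3, 3, 3, 3, 3, 3, 3], giving D = diag(3, 3, 3, 3, 3, 3, 3, 3) and L = D - A. The eigenvalues of L are [0, 2, 2, 2, 4, 4, 4, 6]; the characteristic polynomial is the product of (x - lambda_i), which multiplies out to x^8 - 24x^7 + 240x^6 - 1296x^5 + 4080x^4 - 7488x^3 + 7424x^2 - 3072x. Since p(0) = det(-L) = 0, x divides p(x). The eigenvalues sum to 24, which equals trace(L) = 2|E|. The largest eigenvalue, 6, is at most the vertex count 8.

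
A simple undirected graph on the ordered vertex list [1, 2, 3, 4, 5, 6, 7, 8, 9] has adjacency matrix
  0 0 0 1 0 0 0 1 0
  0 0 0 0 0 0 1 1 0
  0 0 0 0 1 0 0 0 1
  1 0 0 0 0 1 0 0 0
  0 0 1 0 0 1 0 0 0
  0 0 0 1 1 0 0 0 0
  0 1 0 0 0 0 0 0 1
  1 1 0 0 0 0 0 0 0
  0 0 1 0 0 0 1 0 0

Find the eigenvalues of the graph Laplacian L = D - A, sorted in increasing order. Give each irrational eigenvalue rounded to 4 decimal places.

Each diagonal entry of L is the vertex degree and each off-diagonal entry is -1 where an edge is present, 0 otherwise; in the order [1, 2, 3, 4, 5, 6, 7, 8, 9] the diagonal is [2, 2, 2, 2, 2, 2, 2, 2, 2]. L is symmetric positive semidefinite, so every eigenvalue is real and nonnegative.

[0, 0.4679, 0.4679, 1.6527, 1.6527, 3, 3, 3.8794, 3.8794]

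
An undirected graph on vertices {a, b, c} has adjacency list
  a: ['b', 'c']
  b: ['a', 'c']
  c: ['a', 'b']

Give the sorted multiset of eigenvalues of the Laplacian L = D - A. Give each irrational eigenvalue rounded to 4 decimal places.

With the vertex order [a, b, c], the degrees are [2, 2, 2], giving D = diag(2, 2, 2) and L = D - A. L is symmetric positive semidefinite, so every eigenvalue is real and nonnegative. The single zero eigenvalue shows the graph is connected. There is one zero in the spectrum, matching the 1 component.

[0, 3, 3]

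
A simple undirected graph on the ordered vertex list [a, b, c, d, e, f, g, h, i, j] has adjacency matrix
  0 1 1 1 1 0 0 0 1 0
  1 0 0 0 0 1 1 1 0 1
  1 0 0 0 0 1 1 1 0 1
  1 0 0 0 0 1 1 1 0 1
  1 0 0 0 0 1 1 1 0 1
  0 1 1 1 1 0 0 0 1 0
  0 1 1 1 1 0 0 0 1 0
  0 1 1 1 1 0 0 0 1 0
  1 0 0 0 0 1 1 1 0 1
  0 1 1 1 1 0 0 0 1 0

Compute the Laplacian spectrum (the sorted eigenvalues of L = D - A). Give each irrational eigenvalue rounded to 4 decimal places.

[0, 5, 5, 5, 5, 5, 5, 5, 5, 10]

Each diagonal entry of L is the vertex degree and each off-diagonal entry is -1 where an edge is present, 0 otherwise; in the order [a, b, c, d, e, f, g, h, i, j] the diagonal is [5, 5, 5, 5, 5, 5, 5, 5, 5, 5]. L is symmetric positive semidefinite, so every eigenvalue is real and nonnegative. The single zero eigenvalue shows the graph is connected. There is one zero in the spectrum, matching the 1 component. The eigenvalues sum to 50, which equals trace(L) = 2|E|.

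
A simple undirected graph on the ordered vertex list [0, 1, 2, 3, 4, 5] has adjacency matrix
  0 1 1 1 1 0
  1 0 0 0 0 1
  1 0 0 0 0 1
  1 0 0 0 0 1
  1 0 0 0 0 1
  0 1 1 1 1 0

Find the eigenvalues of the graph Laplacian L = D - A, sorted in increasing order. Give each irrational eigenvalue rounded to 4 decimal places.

With the vertex order [0, 1, 2, 3, 4, 5], the degrees are [4, 2, 2, 2, 2, 4], giving D = diag(4, 2, 2, 2, 2, 4) and L = D - A. Diagonalising L (or applying a numerical eigensolver to the 6x6 matrix) gives the spectrum above.

[0, 2, 2, 2, 4, 6]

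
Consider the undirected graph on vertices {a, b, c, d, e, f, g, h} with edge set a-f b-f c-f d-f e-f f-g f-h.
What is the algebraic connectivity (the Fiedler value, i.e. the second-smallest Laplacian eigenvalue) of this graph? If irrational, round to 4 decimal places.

Each diagonal entry of L is the vertex degree and each off-diagonal entry is -1 where an edge is present, 0 otherwise; in the order [a, b, c, d, e, f, g, h] the diagonal is [1, 1, 1, 1, 1, 7, 1, 1]. The sorted Laplacian eigenvalues are [0, 1, 1, 1, 1, 1, 1, 8]; the algebraic connectivity is the second entry, 1. By the matrix-tree theorem the graph has (1/8) * product of the nonzero eigenvalues = 1 spanning tree.

1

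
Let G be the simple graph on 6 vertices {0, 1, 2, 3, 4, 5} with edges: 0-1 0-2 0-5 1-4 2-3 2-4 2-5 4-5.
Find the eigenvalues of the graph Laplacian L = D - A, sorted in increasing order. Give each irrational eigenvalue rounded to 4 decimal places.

[0, 0.8929, 2.2123, 3, 4.5262, 5.3686]

Reading degrees in the order [0, 1, 2, 3, 4, 5] gives [3, 2, 4, 1, 3, 3]; set D = diag(3, 2, 4, 1, 3, 3) and form L = D - A. The multiplicity of 0 as a Laplacian eigenvalue equals the number of connected components. The single zero eigenvalue shows the graph is connected. The largest eigenvalue, 5.3686, is at most the vertex count 6.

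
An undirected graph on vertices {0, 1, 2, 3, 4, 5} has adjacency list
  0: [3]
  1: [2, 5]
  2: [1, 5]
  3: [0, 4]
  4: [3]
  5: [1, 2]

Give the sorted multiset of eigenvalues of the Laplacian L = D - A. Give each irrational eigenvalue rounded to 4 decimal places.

Each diagonal entry of L is the vertex degree and each off-diagonal entry is -1 where an edge is present, 0 otherwise; in the order [0, 1, 2, 3, 4, 5] the diagonal is [1, 2, 2, 2, 1, 2]. Diagonalising L (or applying a numerical eigensolver to the 6x6 matrix) gives the spectrum above. The 2 zero eigenvalues correspond to the 2 connected components.

[0, 0, 1, 3, 3, 3]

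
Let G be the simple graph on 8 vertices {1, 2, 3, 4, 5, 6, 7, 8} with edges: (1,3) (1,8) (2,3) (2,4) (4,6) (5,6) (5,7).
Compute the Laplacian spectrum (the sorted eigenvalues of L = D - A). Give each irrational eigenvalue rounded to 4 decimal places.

[0, 0.1522, 0.5858, 1.2346, 2, 2.7654, 3.4142, 3.8478]

Reading degrees in the order [1, 2, 3, 4, 5, 6, 7, 8] gives [2, 2, 2, 2, 2, 2, 1, 1]; set D = diag(2, 2, 2, 2, 2, 2, 1, 1) and form L = D - A. Diagonalising L (or applying a numerical eigensolver to the 8x8 matrix) gives the spectrum above. By the matrix-tree theorem the graph has (1/8) * product of the nonzero eigenvalues = 1 spanning tree.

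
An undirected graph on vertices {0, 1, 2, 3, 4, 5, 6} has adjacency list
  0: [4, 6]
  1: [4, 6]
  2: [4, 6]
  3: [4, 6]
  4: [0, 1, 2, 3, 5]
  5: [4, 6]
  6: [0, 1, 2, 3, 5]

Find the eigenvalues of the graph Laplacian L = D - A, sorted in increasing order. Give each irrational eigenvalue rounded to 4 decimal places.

[0, 2, 2, 2, 2, 5, 7]

With the vertex order [0, 1, 2, 3, 4, 5, 6], the degrees are [2, 2, 2, 2, 5, 2, 5], giving D = diag(2, 2, 2, 2, 5, 2, 5) and L = D - A. Since every row of L sums to 0, the all-ones vector is in the kernel and 0 is an eigenvalue. The single zero eigenvalue shows the graph is connected. By the matrix-tree theorem the graph has (1/7) * product of the nonzero eigenvalues = 80 spanning trees.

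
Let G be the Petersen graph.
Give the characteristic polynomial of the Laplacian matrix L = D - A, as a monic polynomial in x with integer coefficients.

The graph has 10 vertices and degree multiset [3, 3, 3, 3, 3, 3, 3, 3, 3, 3]; D is the diagonal matrix of degrees and L = D - A. L has integer entries, so p(x) = det(xI - L) has integer coefficients. Expanding the determinant yields x^10 - 30x^9 + 390x^8 - 2880x^7 + 13305x^6 - 39882x^5 + 77640x^4 - 94800x^3 + 66000x^2 - 20000x. The constant term is 0 because L is singular (the all-ones vector lies in its kernel). The eigenvalues sum to 30, which equals trace(L) = 2|E|. There is one zero in the spectrum, matching the 1 component.

x^10 - 30x^9 + 390x^8 - 2880x^7 + 13305x^6 - 39882x^5 + 77640x^4 - 94800x^3 + 66000x^2 - 20000x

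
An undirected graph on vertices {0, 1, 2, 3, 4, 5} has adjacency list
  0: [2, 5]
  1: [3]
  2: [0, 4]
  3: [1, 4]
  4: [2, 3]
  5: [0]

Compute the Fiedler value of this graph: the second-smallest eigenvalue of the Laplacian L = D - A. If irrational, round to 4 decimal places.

With the vertex order [0, 1, 2, 3, 4, 5], the degrees are [2, 1, 2, 2, 2, 1], giving D = diag(2, 1, 2, 2, 2, 1) and L = D - A. The sorted Laplacian eigenvalues are [0, 0.2679, 1, 2, 3, 3.7321]; the algebraic connectivity is the second entry, 0.2679. The largest eigenvalue, 3.7321, is at most the vertex count 6.

0.2679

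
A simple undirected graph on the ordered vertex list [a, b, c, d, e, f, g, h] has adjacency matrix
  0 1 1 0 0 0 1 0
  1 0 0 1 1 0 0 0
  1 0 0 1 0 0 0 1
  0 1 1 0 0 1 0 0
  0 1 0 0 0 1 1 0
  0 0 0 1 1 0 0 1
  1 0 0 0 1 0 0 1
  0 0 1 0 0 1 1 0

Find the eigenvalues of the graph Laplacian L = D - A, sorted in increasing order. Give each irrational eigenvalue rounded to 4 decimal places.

Each diagonal entry of L is the vertex degree and each off-diagonal entry is -1 where an edge is present, 0 otherwise; in the order [a, b, c, d, e, f, g, h] the diagonal is [3, 3, 3, 3, 3, 3, 3, 3]. Diagonalising L (or applying a numerical eigensolver to the 8x8 matrix) gives the spectrum above. The single zero eigenvalue shows the graph is connected. The largest eigenvalue, 6, is at most the vertex count 8.

[0, 2, 2, 2, 4, 4, 4, 6]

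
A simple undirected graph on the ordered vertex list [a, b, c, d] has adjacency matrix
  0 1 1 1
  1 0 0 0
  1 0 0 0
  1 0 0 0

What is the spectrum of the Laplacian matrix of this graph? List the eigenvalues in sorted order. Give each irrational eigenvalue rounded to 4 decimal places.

[0, 1, 1, 4]

Reading degrees in the order [a, b, c, d] gives [3, 1, 1, 1]; set D = diag(3, 1, 1, 1) and form L = D - A. The multiplicity of 0 as a Laplacian eigenvalue equals the number of connected components. By the matrix-tree theorem the graph has (1/4) * product of the nonzero eigenvalues = 1 spanning tree.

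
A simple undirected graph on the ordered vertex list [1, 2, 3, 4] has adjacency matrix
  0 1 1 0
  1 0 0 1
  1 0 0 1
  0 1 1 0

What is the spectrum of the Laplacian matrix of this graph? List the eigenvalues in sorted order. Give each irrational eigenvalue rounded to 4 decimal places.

[0, 2, 2, 4]

With the vertex order [1, 2, 3, 4], the degrees are [2, 2, 2, 2], giving D = diag(2, 2, 2, 2) and L = D - A. L is symmetric positive semidefinite, so every eigenvalue is real and nonnegative.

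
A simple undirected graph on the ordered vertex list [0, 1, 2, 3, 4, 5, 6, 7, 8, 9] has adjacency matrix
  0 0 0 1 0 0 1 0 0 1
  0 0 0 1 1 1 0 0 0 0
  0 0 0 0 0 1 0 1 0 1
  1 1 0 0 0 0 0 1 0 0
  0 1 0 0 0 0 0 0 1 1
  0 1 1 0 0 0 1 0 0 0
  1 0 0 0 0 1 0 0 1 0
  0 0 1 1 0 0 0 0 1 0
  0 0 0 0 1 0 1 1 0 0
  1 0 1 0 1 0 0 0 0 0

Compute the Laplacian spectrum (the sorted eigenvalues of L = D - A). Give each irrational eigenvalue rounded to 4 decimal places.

Reading degrees in the order [0, 1, 2, 3, 4, 5, 6, 7, 8, 9] gives [3, 3, 3, 3, 3, 3, 3, 3, 3, 3]; set D = diag(3, 3, 3, 3, 3, 3, 3, 3, 3, 3) and form L = D - A. L is symmetric positive semidefinite, so every eigenvalue is real and nonnegative. The single zero eigenvalue shows the graph is connected. There is one zero in the spectrum, matching the 1 component.

[0, 2, 2, 2, 2, 2, 5, 5, 5, 5]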